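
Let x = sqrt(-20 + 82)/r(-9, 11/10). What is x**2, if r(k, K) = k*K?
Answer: 6200/9801 ≈ 0.63259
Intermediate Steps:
r(k, K) = K*k
x = -10*sqrt(62)/99 (x = sqrt(-20 + 82)/(((11/10)*(-9))) = sqrt(62)/(((11*(1/10))*(-9))) = sqrt(62)/(((11/10)*(-9))) = sqrt(62)/(-99/10) = sqrt(62)*(-10/99) = -10*sqrt(62)/99 ≈ -0.79535)
x**2 = (-10*sqrt(62)/99)**2 = 6200/9801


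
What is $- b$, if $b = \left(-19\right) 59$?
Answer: $1121$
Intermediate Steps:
$b = -1121$
$- b = \left(-1\right) \left(-1121\right) = 1121$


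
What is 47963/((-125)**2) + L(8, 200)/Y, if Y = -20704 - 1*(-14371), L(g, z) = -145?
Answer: 306015304/98953125 ≈ 3.0925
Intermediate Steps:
Y = -6333 (Y = -20704 + 14371 = -6333)
47963/((-125)**2) + L(8, 200)/Y = 47963/((-125)**2) - 145/(-6333) = 47963/15625 - 145*(-1/6333) = 47963*(1/15625) + 145/6333 = 47963/15625 + 145/6333 = 306015304/98953125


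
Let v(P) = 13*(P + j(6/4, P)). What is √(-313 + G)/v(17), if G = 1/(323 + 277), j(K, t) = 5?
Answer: I*√1126794/17160 ≈ 0.061859*I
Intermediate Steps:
v(P) = 65 + 13*P (v(P) = 13*(P + 5) = 13*(5 + P) = 65 + 13*P)
G = 1/600 ≈ 0.0016667
√(-313 + G)/v(17) = √(-313 + 1/600)/(65 + 13*17) = √(-187799/600)/(65 + 221) = (I*√1126794/60)/286 = (I*√1126794/60)*(1/286) = I*√1126794/17160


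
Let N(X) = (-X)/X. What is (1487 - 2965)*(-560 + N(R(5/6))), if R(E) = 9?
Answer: 829158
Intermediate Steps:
N(X) = -1
(1487 - 2965)*(-560 + N(R(5/6))) = (1487 - 2965)*(-560 - 1) = -1478*(-561) = 829158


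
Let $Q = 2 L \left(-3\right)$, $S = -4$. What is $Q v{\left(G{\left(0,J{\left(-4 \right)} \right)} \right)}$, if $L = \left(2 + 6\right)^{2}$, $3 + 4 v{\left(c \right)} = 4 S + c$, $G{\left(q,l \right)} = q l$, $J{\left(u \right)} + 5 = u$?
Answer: $1824$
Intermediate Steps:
$J{\left(u \right)} = -5 + u$
$G{\left(q,l \right)} = l q$
$v{\left(c \right)} = - \frac{19}{4} + \frac{c}{4}$ ($v{\left(c \right)} = - \frac{3}{4} + \frac{4 \left(-4\right) + c}{4} = - \frac{3}{4} + \frac{-16 + c}{4} = - \frac{3}{4} + \left(-4 + \frac{c}{4}\right) = - \frac{19}{4} + \frac{c}{4}$)
$L = 64$ ($L = 8^{2} = 64$)
$Q = -384$ ($Q = 2 \cdot 64 \left(-3\right) = 128 \left(-3\right) = -384$)
$Q v{\left(G{\left(0,J{\left(-4 \right)} \right)} \right)} = - 384 \left(- \frac{19}{4} + \frac{\left(-5 - 4\right) 0}{4}\right) = - 384 \left(- \frac{19}{4} + \frac{\left(-9\right) 0}{4}\right) = - 384 \left(- \frac{19}{4} + \frac{1}{4} \cdot 0\right) = - 384 \left(- \frac{19}{4} + 0\right) = \left(-384\right) \left(- \frac{19}{4}\right) = 1824$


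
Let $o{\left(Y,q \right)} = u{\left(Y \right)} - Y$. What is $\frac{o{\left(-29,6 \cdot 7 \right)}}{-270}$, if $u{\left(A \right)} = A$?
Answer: $0$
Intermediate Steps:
$o{\left(Y,q \right)} = 0$ ($o{\left(Y,q \right)} = Y - Y = 0$)
$\frac{o{\left(-29,6 \cdot 7 \right)}}{-270} = \frac{0}{-270} = 0 \left(- \frac{1}{270}\right) = 0$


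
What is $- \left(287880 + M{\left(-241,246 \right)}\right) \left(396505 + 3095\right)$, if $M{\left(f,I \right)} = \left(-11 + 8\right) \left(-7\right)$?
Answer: $-115045239600$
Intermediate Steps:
$M{\left(f,I \right)} = 21$ ($M{\left(f,I \right)} = \left(-3\right) \left(-7\right) = 21$)
$- \left(287880 + M{\left(-241,246 \right)}\right) \left(396505 + 3095\right) = - \left(287880 + 21\right) \left(396505 + 3095\right) = - 287901 \cdot 399600 = \left(-1\right) 115045239600 = -115045239600$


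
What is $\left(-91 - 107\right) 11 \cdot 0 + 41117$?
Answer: $41117$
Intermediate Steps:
$\left(-91 - 107\right) 11 \cdot 0 + 41117 = \left(-198\right) 0 + 41117 = 0 + 41117 = 41117$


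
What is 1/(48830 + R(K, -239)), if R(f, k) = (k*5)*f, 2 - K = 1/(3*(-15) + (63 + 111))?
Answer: 129/5991955 ≈ 2.1529e-5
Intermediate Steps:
K = 257/129 (K = 2 - 1/(3*(-15) + (63 + 111)) = 2 - 1/(-45 + 174) = 2 - 1/129 = 257/129 ≈ 1.9922)
R(f, k) = 5*f*k (R(f, k) = (5*k)*f = 5*f*k)
1/(48830 + R(K, -239)) = 1/(48830 + 5*(257/129)*(-239)) = 1/(48830 - 307115/129) = 1/(5991955/129) = 129/5991955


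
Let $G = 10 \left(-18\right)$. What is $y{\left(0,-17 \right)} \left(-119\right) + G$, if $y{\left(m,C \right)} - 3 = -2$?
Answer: $-299$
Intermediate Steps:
$y{\left(m,C \right)} = 1$ ($y{\left(m,C \right)} = 3 - 2 = 1$)
$G = -180$
$y{\left(0,-17 \right)} \left(-119\right) + G = 1 \left(-119\right) - 180 = -119 - 180 = -299$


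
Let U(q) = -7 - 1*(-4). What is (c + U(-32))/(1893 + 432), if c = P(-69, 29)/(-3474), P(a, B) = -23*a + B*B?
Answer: -257/161541 ≈ -0.0015909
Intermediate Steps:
U(q) = -3 (U(q) = -7 + 4 = -3)
P(a, B) = B² - 23*a (P(a, B) = -23*a + B² = B² - 23*a)
c = -1214/1737 (c = (29² - 23*(-69))/(-3474) = (841 + 1587)*(-1/3474) = 2428*(-1/3474) = -1214/1737 ≈ -0.69891)
(c + U(-32))/(1893 + 432) = (-1214/1737 - 3)/(1893 + 432) = -6425/1737/2325 = -6425/1737*1/2325 = -257/161541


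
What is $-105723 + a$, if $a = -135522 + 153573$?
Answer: $-87672$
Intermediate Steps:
$a = 18051$
$-105723 + a = -105723 + 18051 = -87672$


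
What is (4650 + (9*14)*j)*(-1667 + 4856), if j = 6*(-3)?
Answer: 7596198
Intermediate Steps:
j = -18
(4650 + (9*14)*j)*(-1667 + 4856) = (4650 + (9*14)*(-18))*(-1667 + 4856) = (4650 + 126*(-18))*3189 = (4650 - 2268)*3189 = 2382*3189 = 7596198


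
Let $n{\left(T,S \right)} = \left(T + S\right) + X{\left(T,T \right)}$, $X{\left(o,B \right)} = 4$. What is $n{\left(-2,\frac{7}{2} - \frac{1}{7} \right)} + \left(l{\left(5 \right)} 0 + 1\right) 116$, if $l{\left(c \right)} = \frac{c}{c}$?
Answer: $\frac{1699}{14} \approx 121.36$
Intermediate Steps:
$l{\left(c \right)} = 1$
$n{\left(T,S \right)} = 4 + S + T$ ($n{\left(T,S \right)} = \left(T + S\right) + 4 = \left(S + T\right) + 4 = 4 + S + T$)
$n{\left(-2,\frac{7}{2} - \frac{1}{7} \right)} + \left(l{\left(5 \right)} 0 + 1\right) 116 = \left(4 + \left(\frac{7}{2} - \frac{1}{7}\right) - 2\right) + \left(1 \cdot 0 + 1\right) 116 = \left(4 + \left(7 \cdot \frac{1}{2} - \frac{1}{7}\right) - 2\right) + \left(0 + 1\right) 116 = \left(4 + \left(\frac{7}{2} - \frac{1}{7}\right) - 2\right) + 1 \cdot 116 = \left(4 + \frac{47}{14} - 2\right) + 116 = \frac{75}{14} + 116 = \frac{1699}{14}$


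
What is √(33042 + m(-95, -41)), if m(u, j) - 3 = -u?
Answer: 2*√8285 ≈ 182.04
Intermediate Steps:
m(u, j) = 3 - u
√(33042 + m(-95, -41)) = √(33042 + (3 - 1*(-95))) = √(33042 + (3 + 95)) = √(33042 + 98) = √33140 = 2*√8285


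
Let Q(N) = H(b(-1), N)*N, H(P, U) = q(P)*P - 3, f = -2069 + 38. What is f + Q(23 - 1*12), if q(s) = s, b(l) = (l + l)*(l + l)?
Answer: -1888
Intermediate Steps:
b(l) = 4*l**2 (b(l) = (2*l)*(2*l) = 4*l**2)
f = -2031
H(P, U) = -3 + P**2 (H(P, U) = P*P - 3 = P**2 - 3 = -3 + P**2)
Q(N) = 13*N (Q(N) = (-3 + (4*(-1)**2)**2)*N = (-3 + (4*1)**2)*N = (-3 + 4**2)*N = (-3 + 16)*N = 13*N)
f + Q(23 - 1*12) = -2031 + 13*(23 - 1*12) = -2031 + 13*(23 - 12) = -2031 + 13*11 = -2031 + 143 = -1888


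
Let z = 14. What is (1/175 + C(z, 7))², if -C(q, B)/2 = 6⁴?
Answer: 205752052801/30625 ≈ 6.7184e+6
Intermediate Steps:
C(q, B) = -2592 (C(q, B) = -2*6⁴ = -2*1296 = -2592)
(1/175 + C(z, 7))² = (1/175 - 2592)² = (-453599/175)² = 205752052801/30625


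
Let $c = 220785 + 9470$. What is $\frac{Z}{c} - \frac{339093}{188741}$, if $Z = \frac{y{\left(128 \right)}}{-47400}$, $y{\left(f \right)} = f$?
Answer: $- \frac{462611315906231}{257491961808375} \approx -1.7966$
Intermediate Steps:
$c = 230255$
$Z = - \frac{16}{5925}$ ($Z = \frac{128}{-47400} = 128 \left(- \frac{1}{47400}\right) = - \frac{16}{5925} \approx -0.0027004$)
$\frac{Z}{c} - \frac{339093}{188741} = - \frac{16}{5925 \cdot 230255} - \frac{339093}{188741} = \left(- \frac{16}{5925}\right) \frac{1}{230255} - \frac{339093}{188741} = - \frac{16}{1364260875} - \frac{339093}{188741} = - \frac{462611315906231}{257491961808375}$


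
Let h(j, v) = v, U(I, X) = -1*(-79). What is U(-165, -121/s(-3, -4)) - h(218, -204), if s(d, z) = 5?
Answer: 283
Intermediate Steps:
U(I, X) = 79
U(-165, -121/s(-3, -4)) - h(218, -204) = 79 - 1*(-204) = 79 + 204 = 283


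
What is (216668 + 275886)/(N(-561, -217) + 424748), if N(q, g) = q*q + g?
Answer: 246277/369626 ≈ 0.66629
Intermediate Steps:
N(q, g) = g + q**2 (N(q, g) = q**2 + g = g + q**2)
(216668 + 275886)/(N(-561, -217) + 424748) = (216668 + 275886)/((-217 + (-561)**2) + 424748) = 492554/((-217 + 314721) + 424748) = 492554/(314504 + 424748) = 492554/739252 = 492554*(1/739252) = 246277/369626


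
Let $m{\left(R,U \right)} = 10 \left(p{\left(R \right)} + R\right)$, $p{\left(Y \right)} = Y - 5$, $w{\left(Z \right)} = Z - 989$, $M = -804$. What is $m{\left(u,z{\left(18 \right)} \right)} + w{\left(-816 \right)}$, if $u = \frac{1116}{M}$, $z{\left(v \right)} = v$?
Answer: $- \frac{126145}{67} \approx -1882.8$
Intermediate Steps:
$w{\left(Z \right)} = -989 + Z$ ($w{\left(Z \right)} = Z - 989 = -989 + Z$)
$u = - \frac{93}{67}$ ($u = \frac{1116}{-804} = 1116 \left(- \frac{1}{804}\right) = - \frac{93}{67} \approx -1.3881$)
$p{\left(Y \right)} = -5 + Y$ ($p{\left(Y \right)} = Y - 5 = -5 + Y$)
$m{\left(R,U \right)} = -50 + 20 R$ ($m{\left(R,U \right)} = 10 \left(\left(-5 + R\right) + R\right) = 10 \left(-5 + 2 R\right) = -50 + 20 R$)
$m{\left(u,z{\left(18 \right)} \right)} + w{\left(-816 \right)} = \left(-50 + 20 \left(- \frac{93}{67}\right)\right) - 1805 = \left(-50 - \frac{1860}{67}\right) - 1805 = - \frac{5210}{67} - 1805 = - \frac{126145}{67}$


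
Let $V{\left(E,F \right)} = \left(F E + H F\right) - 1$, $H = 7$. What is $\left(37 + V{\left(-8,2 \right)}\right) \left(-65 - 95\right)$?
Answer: $-5440$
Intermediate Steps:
$V{\left(E,F \right)} = -1 + 7 F + E F$ ($V{\left(E,F \right)} = \left(F E + 7 F\right) - 1 = \left(E F + 7 F\right) - 1 = \left(7 F + E F\right) - 1 = -1 + 7 F + E F$)
$\left(37 + V{\left(-8,2 \right)}\right) \left(-65 - 95\right) = \left(37 - 3\right) \left(-65 - 95\right) = \left(37 - 3\right) \left(-160\right) = 34 \left(-160\right) = -5440$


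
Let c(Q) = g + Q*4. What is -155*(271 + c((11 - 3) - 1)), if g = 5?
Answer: -47120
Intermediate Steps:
c(Q) = 5 + 4*Q (c(Q) = 5 + Q*4 = 5 + 4*Q)
-155*(271 + c((11 - 3) - 1)) = -155*(271 + (5 + 4*((11 - 3) - 1))) = -155*(271 + (5 + 4*(8 - 1))) = -155*(271 + (5 + 4*7)) = -155*(271 + (5 + 28)) = -155*(271 + 33) = -155*304 = -47120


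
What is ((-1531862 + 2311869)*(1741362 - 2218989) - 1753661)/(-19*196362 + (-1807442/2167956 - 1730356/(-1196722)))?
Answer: 34520344490639109872700/345697854236336303 ≈ 99857.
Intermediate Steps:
((-1531862 + 2311869)*(1741362 - 2218989) - 1753661)/(-19*196362 + (-1807442/2167956 - 1730356/(-1196722))) = (780007*(-477627) - 1753661)/(-3730878 + (-1807442*1/2167956 - 1730356*(-1/1196722))) = (-372552403389 - 1753661)/(-3730878 + (-129103/154854 + 865178/598361)) = -372554157050/(-3730878 + 56726073829/92658594294) = -372554157050/(-345697854236336303/92658594294) = -372554157050*(-92658594294/345697854236336303) = 34520344490639109872700/345697854236336303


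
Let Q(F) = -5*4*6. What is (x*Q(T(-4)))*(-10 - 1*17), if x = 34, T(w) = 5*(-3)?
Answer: 110160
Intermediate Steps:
T(w) = -15
Q(F) = -120 (Q(F) = -20*6 = -120)
(x*Q(T(-4)))*(-10 - 1*17) = (34*(-120))*(-10 - 1*17) = -4080*(-10 - 17) = -4080*(-27) = 110160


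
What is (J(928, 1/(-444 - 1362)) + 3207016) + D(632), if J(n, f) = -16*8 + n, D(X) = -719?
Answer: 3207097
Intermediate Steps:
J(n, f) = -128 + n
(J(928, 1/(-444 - 1362)) + 3207016) + D(632) = ((-128 + 928) + 3207016) - 719 = (800 + 3207016) - 719 = 3207816 - 719 = 3207097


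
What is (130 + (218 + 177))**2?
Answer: 275625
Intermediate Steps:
(130 + (218 + 177))**2 = (130 + 395)**2 = 525**2 = 275625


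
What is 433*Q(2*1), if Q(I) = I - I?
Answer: 0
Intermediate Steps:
Q(I) = 0
433*Q(2*1) = 433*0 = 0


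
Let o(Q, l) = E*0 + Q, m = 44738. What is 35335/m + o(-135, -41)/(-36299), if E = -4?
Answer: 1288664795/1623944662 ≈ 0.79354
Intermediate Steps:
o(Q, l) = Q (o(Q, l) = -4*0 + Q = 0 + Q = Q)
35335/m + o(-135, -41)/(-36299) = 35335/44738 - 135/(-36299) = 35335*(1/44738) - 135*(-1/36299) = 35335/44738 + 135/36299 = 1288664795/1623944662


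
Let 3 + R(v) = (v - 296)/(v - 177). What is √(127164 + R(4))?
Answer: √3805852085/173 ≈ 356.60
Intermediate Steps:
R(v) = -3 + (-296 + v)/(-177 + v) (R(v) = -3 + (v - 296)/(v - 177) = -3 + (-296 + v)/(-177 + v))
√(127164 + R(4)) = √(127164 + (235 - 2*4)/(-177 + 4)) = √(127164 + (235 - 8)/(-173)) = √(127164 - 1/173*227) = √(127164 - 227/173) = √(21999145/173) = √3805852085/173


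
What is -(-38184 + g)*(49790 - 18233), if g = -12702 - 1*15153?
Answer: 2083992723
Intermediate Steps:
g = -27855 (g = -12702 - 15153 = -27855)
-(-38184 + g)*(49790 - 18233) = -(-38184 - 27855)*(49790 - 18233) = -(-66039)*31557 = -1*(-2083992723) = 2083992723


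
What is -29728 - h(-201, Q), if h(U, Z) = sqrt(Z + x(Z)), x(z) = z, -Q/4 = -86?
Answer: -29728 - 4*sqrt(43) ≈ -29754.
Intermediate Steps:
Q = 344 (Q = -4*(-86) = 344)
h(U, Z) = sqrt(2)*sqrt(Z) (h(U, Z) = sqrt(Z + Z) = sqrt(2*Z) = sqrt(2)*sqrt(Z))
-29728 - h(-201, Q) = -29728 - sqrt(2)*sqrt(344) = -29728 - sqrt(2)*2*sqrt(86) = -29728 - 4*sqrt(43)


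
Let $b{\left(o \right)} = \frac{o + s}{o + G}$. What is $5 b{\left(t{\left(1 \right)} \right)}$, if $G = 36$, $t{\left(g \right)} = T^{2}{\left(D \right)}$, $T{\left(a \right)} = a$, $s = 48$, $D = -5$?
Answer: $\frac{365}{61} \approx 5.9836$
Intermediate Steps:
$t{\left(g \right)} = 25$ ($t{\left(g \right)} = \left(-5\right)^{2} = 25$)
$b{\left(o \right)} = \frac{48 + o}{36 + o}$ ($b{\left(o \right)} = \frac{o + 48}{o + 36} = \frac{48 + o}{36 + o}$)
$5 b{\left(t{\left(1 \right)} \right)} = 5 \frac{48 + 25}{36 + 25} = 5 \cdot \frac{1}{61} \cdot 73 = 5 \cdot \frac{73}{61} = \frac{365}{61}$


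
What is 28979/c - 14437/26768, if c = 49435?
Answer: 62016777/1323276080 ≈ 0.046866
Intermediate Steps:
28979/c - 14437/26768 = 28979/49435 - 14437/26768 = 62016777/1323276080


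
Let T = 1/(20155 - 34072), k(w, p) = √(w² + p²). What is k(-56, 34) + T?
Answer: -1/13917 + 2*√1073 ≈ 65.513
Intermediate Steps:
k(w, p) = √(p² + w²)
T = -1/13917 (T = 1/(-13917) = -1/13917 ≈ -7.1855e-5)
k(-56, 34) + T = √(34² + (-56)²) - 1/13917 = √(1156 + 3136) - 1/13917 = √4292 - 1/13917 = 2*√1073 - 1/13917 = -1/13917 + 2*√1073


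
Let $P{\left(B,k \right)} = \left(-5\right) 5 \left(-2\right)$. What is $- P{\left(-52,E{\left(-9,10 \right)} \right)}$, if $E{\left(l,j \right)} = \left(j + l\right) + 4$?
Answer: $-50$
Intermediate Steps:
$E{\left(l,j \right)} = 4 + j + l$
$P{\left(B,k \right)} = 50$ ($P{\left(B,k \right)} = \left(-25\right) \left(-2\right) = 50$)
$- P{\left(-52,E{\left(-9,10 \right)} \right)} = \left(-1\right) 50 = -50$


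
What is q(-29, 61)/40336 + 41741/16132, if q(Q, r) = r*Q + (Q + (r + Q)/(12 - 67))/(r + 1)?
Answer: 1410989604779/554722050080 ≈ 2.5436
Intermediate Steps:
q(Q, r) = Q*r + (-r/55 + 54*Q/55)/(1 + r) (q(Q, r) = Q*r + (Q + (Q + r)/(-55))/(1 + r) = Q*r + (Q + (Q + r)*(-1/55))/(1 + r) = Q*r + (Q + (-Q/55 - r/55))/(1 + r) = Q*r + (-r/55 + 54*Q/55)/(1 + r))
q(-29, 61)/40336 + 41741/16132 = ((-1/55*61 + (54/55)*(-29) - 29*61 - 29*61²)/(1 + 61))/40336 + 41741/16132 = ((-61/55 - 1566/55 - 1769 - 29*3721)/62)*(1/40336) + 41741*(1/16132) = ((-61/55 - 1566/55 - 1769 - 107909)/62)*(1/40336) + 41741/16132 = ((1/62)*(-6033917/55))*(1/40336) + 41741/16132 = -6033917/3410*1/40336 + 41741/16132 = -6033917/137545760 + 41741/16132 = 1410989604779/554722050080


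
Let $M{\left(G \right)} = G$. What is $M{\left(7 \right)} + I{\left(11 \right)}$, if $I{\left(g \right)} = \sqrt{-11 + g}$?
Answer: $7$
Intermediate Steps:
$M{\left(7 \right)} + I{\left(11 \right)} = 7 + \sqrt{-11 + 11} = 7 + \sqrt{0} = 7 + 0 = 7$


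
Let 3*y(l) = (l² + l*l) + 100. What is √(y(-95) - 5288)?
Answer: √762 ≈ 27.604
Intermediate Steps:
y(l) = 100/3 + 2*l²/3 (y(l) = ((l² + l*l) + 100)/3 = ((l² + l²) + 100)/3 = (2*l² + 100)/3 = (100 + 2*l²)/3 = 100/3 + 2*l²/3)
√(y(-95) - 5288) = √((100/3 + (⅔)*(-95)²) - 5288) = √((100/3 + (⅔)*9025) - 5288) = √((100/3 + 18050/3) - 5288) = √(6050 - 5288) = √762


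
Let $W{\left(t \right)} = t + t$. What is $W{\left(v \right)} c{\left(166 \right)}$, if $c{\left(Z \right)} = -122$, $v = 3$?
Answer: $-732$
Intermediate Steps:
$W{\left(t \right)} = 2 t$
$W{\left(v \right)} c{\left(166 \right)} = 2 \cdot 3 \left(-122\right) = 6 \left(-122\right) = -732$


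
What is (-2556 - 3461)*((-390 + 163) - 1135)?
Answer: 8195154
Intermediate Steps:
(-2556 - 3461)*((-390 + 163) - 1135) = -6017*(-227 - 1135) = -6017*(-1362) = 8195154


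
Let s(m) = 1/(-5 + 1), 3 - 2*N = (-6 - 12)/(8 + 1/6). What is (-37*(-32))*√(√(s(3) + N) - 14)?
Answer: 592*√(-2744 + 14*√461)/7 ≈ 4180.4*I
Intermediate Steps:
N = 255/98 (N = 3/2 - (-6 - 12)/(2*(8 + 1/6)) = 3/2 - (-9)/(8 + ⅙) = 3/2 - (-9)/49/6 = 3/2 - (-9)*6/49 = 3/2 - ½*(-108/49) = 3/2 + 54/49 = 255/98 ≈ 2.6020)
s(m) = -¼ (s(m) = 1/(-4) = -¼)
(-37*(-32))*√(√(s(3) + N) - 14) = (-37*(-32))*√(√(-¼ + 255/98) - 14) = 1184*√(√(461/196) - 14) = 1184*√(√461/14 - 14) = 1184*√(-14 + √461/14)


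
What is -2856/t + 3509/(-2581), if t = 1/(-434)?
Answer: 110315735/89 ≈ 1.2395e+6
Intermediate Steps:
t = -1/434 ≈ -0.0023041
-2856/t + 3509/(-2581) = -2856/(-1/434) + 3509/(-2581) = -2856*(-434) + 3509*(-1/2581) = 1239504 - 121/89 = 110315735/89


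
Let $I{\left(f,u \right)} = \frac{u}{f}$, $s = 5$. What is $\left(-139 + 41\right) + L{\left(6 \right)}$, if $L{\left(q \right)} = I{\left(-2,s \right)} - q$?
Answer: $- \frac{213}{2} \approx -106.5$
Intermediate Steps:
$L{\left(q \right)} = - \frac{5}{2} - q$ ($L{\left(q \right)} = \frac{5}{-2} - q = 5 \left(- \frac{1}{2}\right) - q = - \frac{5}{2} - q$)
$\left(-139 + 41\right) + L{\left(6 \right)} = \left(-139 + 41\right) - \frac{17}{2} = -98 - \frac{17}{2} = - \frac{213}{2}$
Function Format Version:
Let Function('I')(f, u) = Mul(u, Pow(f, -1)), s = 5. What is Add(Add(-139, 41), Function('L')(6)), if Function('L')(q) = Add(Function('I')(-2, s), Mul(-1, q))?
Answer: Rational(-213, 2) ≈ -106.50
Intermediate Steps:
Function('L')(q) = Add(Rational(-5, 2), Mul(-1, q)) (Function('L')(q) = Add(Mul(5, Pow(-2, -1)), Mul(-1, q)) = Add(Mul(5, Rational(-1, 2)), Mul(-1, q)) = Add(Rational(-5, 2), Mul(-1, q)))
Add(Add(-139, 41), Function('L')(6)) = Add(Add(-139, 41), Add(Rational(-5, 2), Mul(-1, 6))) = Add(-98, Add(Rational(-5, 2), -6)) = Add(-98, Rational(-17, 2)) = Rational(-213, 2)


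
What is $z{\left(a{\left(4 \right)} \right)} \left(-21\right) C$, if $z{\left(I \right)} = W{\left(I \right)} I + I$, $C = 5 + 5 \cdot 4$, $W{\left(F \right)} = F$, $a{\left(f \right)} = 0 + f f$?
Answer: $-142800$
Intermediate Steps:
$a{\left(f \right)} = f^{2}$ ($a{\left(f \right)} = 0 + f^{2} = f^{2}$)
$C = 25$ ($C = 5 + 20 = 25$)
$z{\left(I \right)} = I + I^{2}$ ($z{\left(I \right)} = I I + I = I^{2} + I = I + I^{2}$)
$z{\left(a{\left(4 \right)} \right)} \left(-21\right) C = 4^{2} \left(1 + 4^{2}\right) \left(-21\right) 25 = 16 \left(1 + 16\right) \left(-21\right) 25 = 16 \cdot 17 \left(-21\right) 25 = 272 \left(-21\right) 25 = \left(-5712\right) 25 = -142800$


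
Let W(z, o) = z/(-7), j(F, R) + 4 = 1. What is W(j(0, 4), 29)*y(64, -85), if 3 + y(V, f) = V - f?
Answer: 438/7 ≈ 62.571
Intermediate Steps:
y(V, f) = -3 + V - f (y(V, f) = -3 + (V - f) = -3 + V - f)
j(F, R) = -3 (j(F, R) = -4 + 1 = -3)
W(z, o) = -z/7 (W(z, o) = z*(-1/7) = -z/7)
W(j(0, 4), 29)*y(64, -85) = (-1/7*(-3))*(-3 + 64 - 1*(-85)) = 3*(-3 + 64 + 85)/7 = (3/7)*146 = 438/7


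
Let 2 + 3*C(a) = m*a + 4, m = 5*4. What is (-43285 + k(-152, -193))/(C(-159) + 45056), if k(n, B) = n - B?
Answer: -64866/65995 ≈ -0.98289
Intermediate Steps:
m = 20
C(a) = 2/3 + 20*a/3 (C(a) = -2/3 + (20*a + 4)/3 = -2/3 + (4 + 20*a)/3 = -2/3 + (4/3 + 20*a/3) = 2/3 + 20*a/3)
(-43285 + k(-152, -193))/(C(-159) + 45056) = (-43285 + (-152 - 1*(-193)))/((2/3 + (20/3)*(-159)) + 45056) = (-43285 + (-152 + 193))/((2/3 - 1060) + 45056) = (-43285 + 41)/(-3178/3 + 45056) = -43244/131990/3 = -43244*3/131990 = -64866/65995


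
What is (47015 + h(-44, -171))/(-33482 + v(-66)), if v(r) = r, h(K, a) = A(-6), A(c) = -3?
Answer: -11753/8387 ≈ -1.4013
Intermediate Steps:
h(K, a) = -3
(47015 + h(-44, -171))/(-33482 + v(-66)) = (47015 - 3)/(-33482 - 66) = 47012/(-33548) = 47012*(-1/33548) = -11753/8387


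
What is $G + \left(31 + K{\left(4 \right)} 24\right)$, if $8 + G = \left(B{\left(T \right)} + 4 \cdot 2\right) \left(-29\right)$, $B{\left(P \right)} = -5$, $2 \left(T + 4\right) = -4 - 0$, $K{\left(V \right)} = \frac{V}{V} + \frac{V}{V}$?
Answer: $-16$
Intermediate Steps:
$K{\left(V \right)} = 2$ ($K{\left(V \right)} = 1 + 1 = 2$)
$T = -6$ ($T = -4 + \frac{-4 - 0}{2} = -4 + \frac{-4 + 0}{2} = -4 + \frac{1}{2} \left(-4\right) = -4 - 2 = -6$)
$G = -95$ ($G = -8 + \left(-5 + 4 \cdot 2\right) \left(-29\right) = -8 + \left(-5 + 8\right) \left(-29\right) = -8 + 3 \left(-29\right) = -8 - 87 = -95$)
$G + \left(31 + K{\left(4 \right)} 24\right) = -95 + \left(31 + 2 \cdot 24\right) = -95 + \left(31 + 48\right) = -95 + 79 = -16$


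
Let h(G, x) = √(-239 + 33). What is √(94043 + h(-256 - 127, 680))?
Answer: √(94043 + I*√206) ≈ 306.66 + 0.023*I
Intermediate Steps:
h(G, x) = I*√206 (h(G, x) = √(-206) = I*√206)
√(94043 + h(-256 - 127, 680)) = √(94043 + I*√206)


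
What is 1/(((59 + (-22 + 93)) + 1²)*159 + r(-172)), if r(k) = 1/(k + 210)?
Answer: 38/791503 ≈ 4.8010e-5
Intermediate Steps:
r(k) = 1/(210 + k)
1/(((59 + (-22 + 93)) + 1²)*159 + r(-172)) = 1/(((59 + (-22 + 93)) + 1²)*159 + 1/(210 - 172)) = 1/(((59 + 71) + 1)*159 + 1/38) = 1/((130 + 1)*159 + 1/38) = 1/(131*159 + 1/38) = 1/(20829 + 1/38) = 1/(791503/38) = 38/791503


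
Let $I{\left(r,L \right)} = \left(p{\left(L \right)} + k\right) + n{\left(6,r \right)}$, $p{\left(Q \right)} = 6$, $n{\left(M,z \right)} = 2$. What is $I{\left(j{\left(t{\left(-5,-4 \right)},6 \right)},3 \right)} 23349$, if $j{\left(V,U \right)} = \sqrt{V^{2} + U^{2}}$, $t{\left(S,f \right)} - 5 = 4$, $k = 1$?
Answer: $210141$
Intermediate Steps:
$t{\left(S,f \right)} = 9$ ($t{\left(S,f \right)} = 5 + 4 = 9$)
$j{\left(V,U \right)} = \sqrt{U^{2} + V^{2}}$
$I{\left(r,L \right)} = 9$ ($I{\left(r,L \right)} = \left(6 + 1\right) + 2 = 7 + 2 = 9$)
$I{\left(j{\left(t{\left(-5,-4 \right)},6 \right)},3 \right)} 23349 = 9 \cdot 23349 = 210141$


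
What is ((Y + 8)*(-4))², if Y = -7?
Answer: 16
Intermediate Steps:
((Y + 8)*(-4))² = ((-7 + 8)*(-4))² = (1*(-4))² = (-4)² = 16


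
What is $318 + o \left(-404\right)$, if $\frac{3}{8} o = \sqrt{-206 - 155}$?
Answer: $318 - \frac{61408 i}{3} \approx 318.0 - 20469.0 i$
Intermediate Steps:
$o = \frac{152 i}{3}$ ($o = \frac{8 \sqrt{-206 - 155}}{3} = \frac{8 \sqrt{-361}}{3} = \frac{8 \cdot 19 i}{3} = \frac{152 i}{3} \approx 50.667 i$)
$318 + o \left(-404\right) = 318 + \frac{152 i}{3} \left(-404\right) = 318 - \frac{61408 i}{3}$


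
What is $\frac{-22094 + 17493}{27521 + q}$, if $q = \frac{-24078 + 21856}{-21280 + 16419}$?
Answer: $- \frac{22365461}{133781803} \approx -0.16718$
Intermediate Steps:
$q = \frac{2222}{4861}$ ($q = - \frac{2222}{-4861} = \left(-2222\right) \left(- \frac{1}{4861}\right) = \frac{2222}{4861} \approx 0.45711$)
$\frac{-22094 + 17493}{27521 + q} = \frac{-22094 + 17493}{27521 + \frac{2222}{4861}} = - \frac{4601}{\frac{133781803}{4861}} = \left(-4601\right) \frac{4861}{133781803} = - \frac{22365461}{133781803}$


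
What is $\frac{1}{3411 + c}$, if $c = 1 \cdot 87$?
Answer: $\frac{1}{3498} \approx 0.00028588$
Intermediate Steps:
$c = 87$
$\frac{1}{3411 + c} = \frac{1}{3411 + 87} = \frac{1}{3498}$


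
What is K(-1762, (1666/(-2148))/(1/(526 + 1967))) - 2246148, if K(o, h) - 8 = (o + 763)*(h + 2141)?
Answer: -878298865/358 ≈ -2.4533e+6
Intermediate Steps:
K(o, h) = 8 + (763 + o)*(2141 + h) (K(o, h) = 8 + (o + 763)*(h + 2141) = 8 + (763 + o)*(2141 + h))
K(-1762, (1666/(-2148))/(1/(526 + 1967))) - 2246148 = (1633591 + 763*((1666/(-2148))/(1/(526 + 1967))) + 2141*(-1762) + ((1666/(-2148))/(1/(526 + 1967)))*(-1762)) - 2246148 = (1633591 + 763*((1666*(-1/2148))/(1/2493)) - 3772442 + ((1666*(-1/2148))/(1/2493))*(-1762)) - 2246148 = (1633591 + 763*(-833/(1074*1/2493)) - 3772442 - 833/(1074*1/2493)*(-1762)) - 2246148 = (1633591 + 763*(-833/1074*2493) - 3772442 - 833/1074*2493*(-1762)) - 2246148 = (1633591 + 763*(-692223/358) - 3772442 - 692223/358*(-1762)) - 2246148 = (1633591 - 528166149/358 - 3772442 + 609848463/179) - 2246148 = -74177881/358 - 2246148 = -878298865/358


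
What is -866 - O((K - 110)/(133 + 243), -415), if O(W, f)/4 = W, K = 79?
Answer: -81373/94 ≈ -865.67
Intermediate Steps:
O(W, f) = 4*W
-866 - O((K - 110)/(133 + 243), -415) = -866 - 4*(79 - 110)/(133 + 243) = -866 - 4*(-31/376) = -866 - 4*(-31*1/376) = -866 - 4*(-31)/376 = -866 - 1*(-31/94) = -866 + 31/94 = -81373/94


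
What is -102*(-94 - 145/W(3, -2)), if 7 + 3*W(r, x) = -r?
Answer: 5151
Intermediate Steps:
W(r, x) = -7/3 - r/3 (W(r, x) = -7/3 + (-r)/3 = -7/3 - r/3)
-102*(-94 - 145/W(3, -2)) = -102*(-94 - 145/(-7/3 - 1/3*3)) = -102*(-94 - 145/(-7/3 - 1)) = -102*(-94 - 145/(-10/3)) = -102*(-94 - 145*(-3/10)) = -102*(-94 + 87/2) = -102*(-101/2) = 5151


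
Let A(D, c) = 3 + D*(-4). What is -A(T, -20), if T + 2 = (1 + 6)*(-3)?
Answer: -95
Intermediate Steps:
T = -23 (T = -2 + (1 + 6)*(-3) = -2 + 7*(-3) = -2 - 21 = -23)
A(D, c) = 3 - 4*D
-A(T, -20) = -(3 - 4*(-23)) = -(3 + 92) = -1*95 = -95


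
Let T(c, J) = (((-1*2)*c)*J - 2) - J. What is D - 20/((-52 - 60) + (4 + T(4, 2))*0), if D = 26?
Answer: 733/28 ≈ 26.179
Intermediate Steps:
T(c, J) = -2 - J - 2*J*c (T(c, J) = ((-2*c)*J - 2) - J = (-2*J*c - 2) - J = (-2 - 2*J*c) - J = -2 - J - 2*J*c)
D - 20/((-52 - 60) + (4 + T(4, 2))*0) = 26 - 20/((-52 - 60) + (4 + (-2 - 1*2 - 2*2*4))*0) = 26 - 20/(-112 + (4 + (-2 - 2 - 16))*0) = 26 - 20/(-112 + (4 - 20)*0) = 26 - 20/(-112 - 16*0) = 26 - 20/(-112 + 0) = 26 - 20/(-112) = 26 - 1/112*(-20) = 26 + 5/28 = 733/28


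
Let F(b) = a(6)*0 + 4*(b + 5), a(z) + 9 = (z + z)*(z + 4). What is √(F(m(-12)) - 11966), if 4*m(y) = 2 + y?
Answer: 14*I*√61 ≈ 109.34*I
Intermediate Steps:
m(y) = ½ + y/4 (m(y) = (2 + y)/4 = ½ + y/4)
a(z) = -9 + 2*z*(4 + z) (a(z) = -9 + (z + z)*(z + 4) = -9 + (2*z)*(4 + z) = -9 + 2*z*(4 + z))
F(b) = 20 + 4*b (F(b) = (-9 + 2*6² + 8*6)*0 + 4*(b + 5) = (-9 + 2*36 + 48)*0 + 4*(5 + b) = (-9 + 72 + 48)*0 + (20 + 4*b) = 111*0 + (20 + 4*b) = 0 + (20 + 4*b) = 20 + 4*b)
√(F(m(-12)) - 11966) = √((20 + 4*(½ + (¼)*(-12))) - 11966) = √((20 + 4*(½ - 3)) - 11966) = √((20 + 4*(-5/2)) - 11966) = √((20 - 10) - 11966) = √(10 - 11966) = √(-11956) = 14*I*√61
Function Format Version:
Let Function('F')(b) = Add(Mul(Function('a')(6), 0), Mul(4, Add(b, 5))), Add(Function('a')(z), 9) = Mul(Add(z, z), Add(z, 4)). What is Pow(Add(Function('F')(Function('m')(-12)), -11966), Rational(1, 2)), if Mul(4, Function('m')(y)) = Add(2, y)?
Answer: Mul(14, I, Pow(61, Rational(1, 2))) ≈ Mul(109.34, I)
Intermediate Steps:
Function('m')(y) = Add(Rational(1, 2), Mul(Rational(1, 4), y)) (Function('m')(y) = Mul(Rational(1, 4), Add(2, y)) = Add(Rational(1, 2), Mul(Rational(1, 4), y)))
Function('a')(z) = Add(-9, Mul(2, z, Add(4, z))) (Function('a')(z) = Add(-9, Mul(Add(z, z), Add(z, 4))) = Add(-9, Mul(Mul(2, z), Add(4, z))) = Add(-9, Mul(2, z, Add(4, z))))
Function('F')(b) = Add(20, Mul(4, b)) (Function('F')(b) = Add(Mul(Add(-9, Mul(2, Pow(6, 2)), Mul(8, 6)), 0), Mul(4, Add(b, 5))) = Add(Mul(Add(-9, Mul(2, 36), 48), 0), Mul(4, Add(5, b))) = Add(Mul(Add(-9, 72, 48), 0), Add(20, Mul(4, b))) = Add(Mul(111, 0), Add(20, Mul(4, b))) = Add(0, Add(20, Mul(4, b))) = Add(20, Mul(4, b)))
Pow(Add(Function('F')(Function('m')(-12)), -11966), Rational(1, 2)) = Pow(Add(Add(20, Mul(4, Add(Rational(1, 2), Mul(Rational(1, 4), -12)))), -11966), Rational(1, 2)) = Pow(Add(Add(20, Mul(4, Add(Rational(1, 2), -3))), -11966), Rational(1, 2)) = Pow(Add(Add(20, Mul(4, Rational(-5, 2))), -11966), Rational(1, 2)) = Pow(Add(Add(20, -10), -11966), Rational(1, 2)) = Pow(Add(10, -11966), Rational(1, 2)) = Pow(-11956, Rational(1, 2)) = Mul(14, I, Pow(61, Rational(1, 2)))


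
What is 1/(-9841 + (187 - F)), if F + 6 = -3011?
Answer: -1/6637 ≈ -0.00015067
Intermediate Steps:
F = -3017 (F = -6 - 3011 = -3017)
1/(-9841 + (187 - F)) = 1/(-9841 + (187 - 1*(-3017))) = 1/(-9841 + (187 + 3017)) = 1/(-9841 + 3204) = 1/(-6637) = -1/6637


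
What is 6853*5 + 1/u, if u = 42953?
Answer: 1471784546/42953 ≈ 34265.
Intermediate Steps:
6853*5 + 1/u = 6853*5 + 1/42953 = 34265 + 1/42953 = 1471784546/42953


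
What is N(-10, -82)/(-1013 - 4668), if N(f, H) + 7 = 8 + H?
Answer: 81/5681 ≈ 0.014258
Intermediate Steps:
N(f, H) = 1 + H (N(f, H) = -7 + (8 + H) = 1 + H)
N(-10, -82)/(-1013 - 4668) = (1 - 82)/(-1013 - 4668) = -81/(-5681) = -81*(-1/5681) = 81/5681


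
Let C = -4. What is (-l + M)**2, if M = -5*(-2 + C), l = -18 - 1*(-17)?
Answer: 961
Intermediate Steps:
l = -1 (l = -18 + 17 = -1)
M = 30 (M = -5*(-2 - 4) = -5*(-6) = 30)
(-l + M)**2 = (-1*(-1) + 30)**2 = (1 + 30)**2 = 31**2 = 961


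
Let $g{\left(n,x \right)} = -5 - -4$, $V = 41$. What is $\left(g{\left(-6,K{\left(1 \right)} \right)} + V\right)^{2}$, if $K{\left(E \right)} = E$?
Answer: $1600$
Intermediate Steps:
$g{\left(n,x \right)} = -1$ ($g{\left(n,x \right)} = -5 + 4 = -1$)
$\left(g{\left(-6,K{\left(1 \right)} \right)} + V\right)^{2} = \left(-1 + 41\right)^{2} = 40^{2} = 1600$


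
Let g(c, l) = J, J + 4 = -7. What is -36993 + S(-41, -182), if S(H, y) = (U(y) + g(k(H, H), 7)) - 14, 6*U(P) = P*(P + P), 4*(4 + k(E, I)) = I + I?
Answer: -77930/3 ≈ -25977.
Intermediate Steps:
J = -11 (J = -4 - 7 = -11)
k(E, I) = -4 + I/2 (k(E, I) = -4 + (I + I)/4 = -4 + (2*I)/4 = -4 + I/2)
g(c, l) = -11
U(P) = P²/3 (U(P) = (P*(P + P))/6 = (P*(2*P))/6 = (2*P²)/6 = P²/3)
S(H, y) = -25 + y²/3 (S(H, y) = (y²/3 - 11) - 14 = (-11 + y²/3) - 14 = -25 + y²/3)
-36993 + S(-41, -182) = -36993 + (-25 + (⅓)*(-182)²) = -36993 + (-25 + (⅓)*33124) = -36993 + (-25 + 33124/3) = -36993 + 33049/3 = -77930/3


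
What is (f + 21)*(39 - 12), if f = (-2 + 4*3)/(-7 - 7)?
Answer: 3834/7 ≈ 547.71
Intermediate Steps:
f = -5/7 (f = (-2 + 12)/(-14) = 10*(-1/14) = -5/7 ≈ -0.71429)
(f + 21)*(39 - 12) = (-5/7 + 21)*(39 - 12) = (142/7)*27 = 3834/7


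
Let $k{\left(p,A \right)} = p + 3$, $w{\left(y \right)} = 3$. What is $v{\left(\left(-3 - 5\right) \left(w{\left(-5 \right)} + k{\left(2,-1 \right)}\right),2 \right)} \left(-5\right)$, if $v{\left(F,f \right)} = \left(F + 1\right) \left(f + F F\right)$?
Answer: $1290870$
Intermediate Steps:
$k{\left(p,A \right)} = 3 + p$
$v{\left(F,f \right)} = \left(1 + F\right) \left(f + F^{2}\right)$
$v{\left(\left(-3 - 5\right) \left(w{\left(-5 \right)} + k{\left(2,-1 \right)}\right),2 \right)} \left(-5\right) = \left(2 + \left(\left(-3 - 5\right) \left(3 + \left(3 + 2\right)\right)\right)^{2} + \left(\left(-3 - 5\right) \left(3 + \left(3 + 2\right)\right)\right)^{3} + \left(-3 - 5\right) \left(3 + \left(3 + 2\right)\right) 2\right) \left(-5\right) = \left(2 + \left(- 8 \left(3 + 5\right)\right)^{2} + \left(- 8 \left(3 + 5\right)\right)^{3} + - 8 \left(3 + 5\right) 2\right) \left(-5\right) = \left(2 + \left(\left(-8\right) 8\right)^{2} + \left(\left(-8\right) 8\right)^{3} + \left(-8\right) 8 \cdot 2\right) \left(-5\right) = \left(2 + \left(-64\right)^{2} + \left(-64\right)^{3} - 128\right) \left(-5\right) = \left(2 + 4096 - 262144 - 128\right) \left(-5\right) = \left(-258174\right) \left(-5\right) = 1290870$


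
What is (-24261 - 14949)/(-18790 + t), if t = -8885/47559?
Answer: 372957678/178728499 ≈ 2.0867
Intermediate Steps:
t = -8885/47559 (t = -8885*1/47559 = -8885/47559 ≈ -0.18682)
(-24261 - 14949)/(-18790 + t) = (-24261 - 14949)/(-18790 - 8885/47559) = -39210/(-893642495/47559) = -39210*(-47559/893642495) = 372957678/178728499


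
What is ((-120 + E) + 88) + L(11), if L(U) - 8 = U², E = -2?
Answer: 95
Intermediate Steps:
L(U) = 8 + U²
((-120 + E) + 88) + L(11) = ((-120 - 2) + 88) + (8 + 11²) = (-122 + 88) + (8 + 121) = -34 + 129 = 95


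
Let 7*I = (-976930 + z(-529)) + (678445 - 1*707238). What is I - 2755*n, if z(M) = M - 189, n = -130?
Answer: 1500609/7 ≈ 2.1437e+5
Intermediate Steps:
z(M) = -189 + M
I = -1006441/7 (I = ((-976930 + (-189 - 529)) + (678445 - 1*707238))/7 = ((-976930 - 718) + (678445 - 707238))/7 = (-977648 - 28793)/7 = (⅐)*(-1006441) = -1006441/7 ≈ -1.4378e+5)
I - 2755*n = -1006441/7 - 2755*(-130) = -1006441/7 - 1*(-358150) = -1006441/7 + 358150 = 1500609/7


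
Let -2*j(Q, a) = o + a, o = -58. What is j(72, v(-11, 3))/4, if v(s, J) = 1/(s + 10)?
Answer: 59/8 ≈ 7.3750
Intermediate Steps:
v(s, J) = 1/(10 + s)
j(Q, a) = 29 - a/2 (j(Q, a) = -(-58 + a)/2 = 29 - a/2)
j(72, v(-11, 3))/4 = (29 - 1/(2*(10 - 11)))/4 = (29 - ½/(-1))*(¼) = (29 - ½*(-1))*(¼) = (29 + ½)*(¼) = (59/2)*(¼) = 59/8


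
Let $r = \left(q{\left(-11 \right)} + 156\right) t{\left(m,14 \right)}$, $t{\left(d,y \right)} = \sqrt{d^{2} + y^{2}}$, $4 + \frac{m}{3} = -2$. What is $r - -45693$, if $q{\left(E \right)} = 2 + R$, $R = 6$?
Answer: $45693 + 328 \sqrt{130} \approx 49433.0$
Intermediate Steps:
$m = -18$ ($m = -12 + 3 \left(-2\right) = -12 - 6 = -18$)
$q{\left(E \right)} = 8$ ($q{\left(E \right)} = 2 + 6 = 8$)
$r = 328 \sqrt{130}$ ($r = \left(8 + 156\right) \sqrt{\left(-18\right)^{2} + 14^{2}} = 164 \sqrt{324 + 196} = 164 \sqrt{520} = 164 \cdot 2 \sqrt{130} = 328 \sqrt{130} \approx 3739.8$)
$r - -45693 = 328 \sqrt{130} - -45693 = 328 \sqrt{130} + 45693 = 45693 + 328 \sqrt{130}$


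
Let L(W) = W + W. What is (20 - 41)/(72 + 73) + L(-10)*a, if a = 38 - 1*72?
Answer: 98579/145 ≈ 679.86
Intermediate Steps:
L(W) = 2*W
a = -34 (a = 38 - 72 = -34)
(20 - 41)/(72 + 73) + L(-10)*a = (20 - 41)/(72 + 73) + (2*(-10))*(-34) = -21/145 - 20*(-34) = -21*1/145 + 680 = -21/145 + 680 = 98579/145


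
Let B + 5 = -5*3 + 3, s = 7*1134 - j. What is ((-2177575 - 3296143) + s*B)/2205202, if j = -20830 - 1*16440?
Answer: -3121127/1102601 ≈ -2.8307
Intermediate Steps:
j = -37270 (j = -20830 - 16440 = -37270)
s = 45208 (s = 7*1134 - 1*(-37270) = 7938 + 37270 = 45208)
B = -17 (B = -5 + (-5*3 + 3) = -5 + (-15 + 3) = -5 - 12 = -17)
((-2177575 - 3296143) + s*B)/2205202 = ((-2177575 - 3296143) + 45208*(-17))/2205202 = (-5473718 - 768536)*(1/2205202) = -6242254*1/2205202 = -3121127/1102601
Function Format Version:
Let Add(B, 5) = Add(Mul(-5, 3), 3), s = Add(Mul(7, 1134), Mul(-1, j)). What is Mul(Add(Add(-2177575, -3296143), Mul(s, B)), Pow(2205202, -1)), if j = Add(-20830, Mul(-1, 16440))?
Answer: Rational(-3121127, 1102601) ≈ -2.8307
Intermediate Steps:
j = -37270 (j = Add(-20830, -16440) = -37270)
s = 45208 (s = Add(Mul(7, 1134), Mul(-1, -37270)) = Add(7938, 37270) = 45208)
B = -17 (B = Add(-5, Add(Mul(-5, 3), 3)) = Add(-5, Add(-15, 3)) = Add(-5, -12) = -17)
Mul(Add(Add(-2177575, -3296143), Mul(s, B)), Pow(2205202, -1)) = Mul(Add(Add(-2177575, -3296143), Mul(45208, -17)), Pow(2205202, -1)) = Mul(Add(-5473718, -768536), Rational(1, 2205202)) = Mul(-6242254, Rational(1, 2205202)) = Rational(-3121127, 1102601)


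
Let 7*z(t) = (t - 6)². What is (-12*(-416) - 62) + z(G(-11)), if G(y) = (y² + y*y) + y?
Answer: 85135/7 ≈ 12162.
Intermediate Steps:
G(y) = y + 2*y² (G(y) = (y² + y²) + y = 2*y² + y = y + 2*y²)
z(t) = (-6 + t)²/7 (z(t) = (t - 6)²/7 = (-6 + t)²/7)
(-12*(-416) - 62) + z(G(-11)) = (-12*(-416) - 62) + (-6 - 11*(1 + 2*(-11)))²/7 = (4992 - 62) + (-6 - 11*(1 - 22))²/7 = 4930 + (-6 - 11*(-21))²/7 = 4930 + (-6 + 231)²/7 = 4930 + (⅐)*225² = 4930 + (⅐)*50625 = 4930 + 50625/7 = 85135/7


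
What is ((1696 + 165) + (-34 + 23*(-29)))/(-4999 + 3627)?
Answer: -290/343 ≈ -0.84548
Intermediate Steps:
((1696 + 165) + (-34 + 23*(-29)))/(-4999 + 3627) = (1861 + (-34 - 667))/(-1372) = (1861 - 701)*(-1/1372) = 1160*(-1/1372) = -290/343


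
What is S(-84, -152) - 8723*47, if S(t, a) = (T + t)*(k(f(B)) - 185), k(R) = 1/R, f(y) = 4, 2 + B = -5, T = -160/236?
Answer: -23265868/59 ≈ -3.9434e+5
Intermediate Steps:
T = -40/59 (T = -160*1/236 = -40/59 ≈ -0.67797)
B = -7 (B = -2 - 5 = -7)
S(t, a) = 7390/59 - 739*t/4 (S(t, a) = (-40/59 + t)*(1/4 - 185) = (-40/59 + t)*(¼ - 185) = (-40/59 + t)*(-739/4) = 7390/59 - 739*t/4)
S(-84, -152) - 8723*47 = (7390/59 - 739/4*(-84)) - 8723*47 = (7390/59 + 15519) - 409981 = 923011/59 - 409981 = -23265868/59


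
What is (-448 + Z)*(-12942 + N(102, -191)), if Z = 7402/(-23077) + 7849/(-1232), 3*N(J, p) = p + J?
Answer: 503065012045735/85292592 ≈ 5.8981e+6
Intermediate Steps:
N(J, p) = J/3 + p/3 (N(J, p) = (p + J)/3 = (J + p)/3 = J/3 + p/3)
Z = -190250637/28430864 (Z = 7402*(-1/23077) + 7849*(-1/1232) = -7402/23077 - 7849/1232 = -190250637/28430864 ≈ -6.6917)
(-448 + Z)*(-12942 + N(102, -191)) = (-448 - 190250637/28430864)*(-12942 + ((⅓)*102 + (⅓)*(-191))) = -12927277709*(-12942 + (34 - 191/3))/28430864 = -12927277709*(-12942 - 89/3)/28430864 = -12927277709/28430864*(-38915/3) = 503065012045735/85292592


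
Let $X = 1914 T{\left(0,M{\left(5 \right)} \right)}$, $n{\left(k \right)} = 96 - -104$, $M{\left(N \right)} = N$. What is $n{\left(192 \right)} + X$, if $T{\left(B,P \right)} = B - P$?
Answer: $-9370$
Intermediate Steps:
$n{\left(k \right)} = 200$ ($n{\left(k \right)} = 96 + 104 = 200$)
$X = -9570$ ($X = 1914 \left(0 - 5\right) = 1914 \left(-5\right) = -9570$)
$n{\left(192 \right)} + X = 200 - 9570 = -9370$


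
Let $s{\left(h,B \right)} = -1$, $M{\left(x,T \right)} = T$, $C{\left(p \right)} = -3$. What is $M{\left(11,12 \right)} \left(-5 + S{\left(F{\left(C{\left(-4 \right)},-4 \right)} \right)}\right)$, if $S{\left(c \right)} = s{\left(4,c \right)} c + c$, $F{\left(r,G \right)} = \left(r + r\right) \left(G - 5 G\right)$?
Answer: $-60$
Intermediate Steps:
$F{\left(r,G \right)} = - 8 G r$ ($F{\left(r,G \right)} = 2 r \left(- 4 G\right) = - 8 G r$)
$S{\left(c \right)} = 0$ ($S{\left(c \right)} = - c + c = 0$)
$M{\left(11,12 \right)} \left(-5 + S{\left(F{\left(C{\left(-4 \right)},-4 \right)} \right)}\right) = 12 \left(-5 + 0\right) = 12 \left(-5\right) = -60$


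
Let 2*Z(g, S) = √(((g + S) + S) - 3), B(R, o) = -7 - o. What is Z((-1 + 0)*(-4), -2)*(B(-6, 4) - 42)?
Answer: -53*I*√3/2 ≈ -45.899*I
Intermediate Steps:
Z(g, S) = √(-3 + g + 2*S)/2 (Z(g, S) = √(((g + S) + S) - 3)/2 = √(((S + g) + S) - 3)/2 = √((g + 2*S) - 3)/2 = √(-3 + g + 2*S)/2)
Z((-1 + 0)*(-4), -2)*(B(-6, 4) - 42) = (√(-3 + (-1 + 0)*(-4) + 2*(-2))/2)*((-7 - 1*4) - 42) = (√(-3 - 1*(-4) - 4)/2)*((-7 - 4) - 42) = (√(-3 + 4 - 4)/2)*(-11 - 42) = (√(-3)/2)*(-53) = ((I*√3)/2)*(-53) = (I*√3/2)*(-53) = -53*I*√3/2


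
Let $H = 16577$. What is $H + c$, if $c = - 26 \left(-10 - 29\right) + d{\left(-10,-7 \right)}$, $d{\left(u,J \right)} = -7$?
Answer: $17584$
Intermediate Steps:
$c = 1007$ ($c = - 26 \left(-10 - 29\right) - 7 = \left(-26\right) \left(-39\right) - 7 = 1014 - 7 = 1007$)
$H + c = 16577 + 1007 = 17584$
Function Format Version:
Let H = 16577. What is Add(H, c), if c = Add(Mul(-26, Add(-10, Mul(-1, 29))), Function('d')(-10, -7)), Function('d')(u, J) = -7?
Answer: 17584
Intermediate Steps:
c = 1007 (c = Add(Mul(-26, Add(-10, Mul(-1, 29))), -7) = Add(Mul(-26, Add(-10, -29)), -7) = Add(Mul(-26, -39), -7) = Add(1014, -7) = 1007)
Add(H, c) = Add(16577, 1007) = 17584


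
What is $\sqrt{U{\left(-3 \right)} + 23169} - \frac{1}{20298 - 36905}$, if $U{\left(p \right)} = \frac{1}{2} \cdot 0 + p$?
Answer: $\frac{1}{16607} + 9 \sqrt{286} \approx 152.2$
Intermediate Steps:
$U{\left(p \right)} = p$ ($U{\left(p \right)} = \frac{1}{2} \cdot 0 + p = 0 + p = p$)
$\sqrt{U{\left(-3 \right)} + 23169} - \frac{1}{20298 - 36905} = \sqrt{-3 + 23169} - \frac{1}{20298 - 36905} = \sqrt{23166} - \frac{1}{-16607} = 9 \sqrt{286} - - \frac{1}{16607} = 9 \sqrt{286} + \frac{1}{16607} = \frac{1}{16607} + 9 \sqrt{286}$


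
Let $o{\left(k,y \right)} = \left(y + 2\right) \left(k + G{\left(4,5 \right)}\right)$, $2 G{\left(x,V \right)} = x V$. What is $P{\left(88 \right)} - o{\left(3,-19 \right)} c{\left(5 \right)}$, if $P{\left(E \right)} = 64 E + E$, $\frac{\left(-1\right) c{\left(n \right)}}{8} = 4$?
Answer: $-1352$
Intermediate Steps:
$c{\left(n \right)} = -32$ ($c{\left(n \right)} = \left(-8\right) 4 = -32$)
$G{\left(x,V \right)} = \frac{V x}{2}$ ($G{\left(x,V \right)} = \frac{x V}{2} = \frac{V x}{2}$)
$o{\left(k,y \right)} = \left(2 + y\right) \left(10 + k\right)$ ($o{\left(k,y \right)} = \left(y + 2\right) \left(k + \frac{1}{2} \cdot 5 \cdot 4\right) = \left(2 + y\right) \left(k + 10\right) = \left(2 + y\right) \left(10 + k\right)$)
$P{\left(E \right)} = 65 E$
$P{\left(88 \right)} - o{\left(3,-19 \right)} c{\left(5 \right)} = 65 \cdot 88 - \left(20 + 2 \cdot 3 + 10 \left(-19\right) + 3 \left(-19\right)\right) \left(-32\right) = 5720 - \left(20 + 6 - 190 - 57\right) \left(-32\right) = 5720 - \left(-221\right) \left(-32\right) = 5720 - 7072 = -1352$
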